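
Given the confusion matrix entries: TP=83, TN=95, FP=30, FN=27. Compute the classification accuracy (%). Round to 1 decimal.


Accuracy = (TP + TN) / (TP + TN + FP + FN) * 100
= (83 + 95) / (83 + 95 + 30 + 27)
= 178 / 235
= 0.7574
= 75.7%

75.7


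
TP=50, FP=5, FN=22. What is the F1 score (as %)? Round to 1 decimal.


Precision = TP / (TP + FP) = 50 / 55 = 0.9091
Recall = TP / (TP + FN) = 50 / 72 = 0.6944
F1 = 2 * P * R / (P + R)
= 2 * 0.9091 * 0.6944 / (0.9091 + 0.6944)
= 1.2626 / 1.6035
= 0.7874
As percentage: 78.7%

78.7


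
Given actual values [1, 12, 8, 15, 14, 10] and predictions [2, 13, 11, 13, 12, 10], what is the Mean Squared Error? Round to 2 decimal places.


Differences: [-1, -1, -3, 2, 2, 0]
Squared errors: [1, 1, 9, 4, 4, 0]
Sum of squared errors = 19
MSE = 19 / 6 = 3.17

3.17


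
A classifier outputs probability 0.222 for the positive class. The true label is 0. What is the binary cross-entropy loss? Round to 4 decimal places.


For y=0: Loss = -log(1-p)
= -log(1 - 0.222)
= -log(0.778)
= -(-0.251)
= 0.2510

0.2510


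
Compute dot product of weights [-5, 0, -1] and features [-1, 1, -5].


Element-wise products:
-5 * -1 = 5
0 * 1 = 0
-1 * -5 = 5
Sum = 5 + 0 + 5
= 10

10


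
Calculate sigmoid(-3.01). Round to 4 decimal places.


sigmoid(z) = 1 / (1 + exp(-z))
exp(-(-3.01)) = exp(3.01) = 20.2874
1 + 20.2874 = 21.2874
1 / 21.2874 = 0.0470

0.0470


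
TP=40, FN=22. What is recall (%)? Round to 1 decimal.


Recall = TP / (TP + FN) * 100
= 40 / (40 + 22)
= 40 / 62
= 0.6452
= 64.5%

64.5


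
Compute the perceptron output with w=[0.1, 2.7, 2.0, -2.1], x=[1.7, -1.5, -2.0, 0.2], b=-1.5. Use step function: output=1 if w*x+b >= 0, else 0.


z = w . x + b
= 0.1*1.7 + 2.7*-1.5 + 2.0*-2.0 + -2.1*0.2 + -1.5
= 0.17 + -4.05 + -4.0 + -0.42 + -1.5
= -8.3 + -1.5
= -9.8
Since z = -9.8 < 0, output = 0

0


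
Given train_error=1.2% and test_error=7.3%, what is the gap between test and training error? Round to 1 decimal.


Generalization gap = test_error - train_error
= 7.3 - 1.2
= 6.1%
A moderate gap.

6.1


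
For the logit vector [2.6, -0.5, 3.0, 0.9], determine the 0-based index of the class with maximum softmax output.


Softmax is a monotonic transformation, so it preserves the argmax.
We need to find the index of the maximum logit.
Index 0: 2.6
Index 1: -0.5
Index 2: 3.0
Index 3: 0.9
Maximum logit = 3.0 at index 2

2


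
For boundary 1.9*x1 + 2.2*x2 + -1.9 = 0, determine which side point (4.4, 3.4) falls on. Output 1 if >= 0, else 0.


Compute 1.9 * 4.4 + 2.2 * 3.4 + -1.9
= 8.36 + 7.48 + -1.9
= 13.94
Since 13.94 >= 0, the point is on the positive side.

1


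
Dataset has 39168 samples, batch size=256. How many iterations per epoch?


Iterations per epoch = dataset_size / batch_size
= 39168 / 256
= 153

153


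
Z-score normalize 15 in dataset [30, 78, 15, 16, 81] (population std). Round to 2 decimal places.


Mean = (30 + 78 + 15 + 16 + 81) / 5 = 44.0
Variance = sum((x_i - mean)^2) / n = 869.2
Std = sqrt(869.2) = 29.4822
Z = (x - mean) / std
= (15 - 44.0) / 29.4822
= -29.0 / 29.4822
= -0.98

-0.98


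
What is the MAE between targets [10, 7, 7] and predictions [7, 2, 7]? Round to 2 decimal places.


Absolute errors: [3, 5, 0]
Sum of absolute errors = 8
MAE = 8 / 3 = 2.67

2.67


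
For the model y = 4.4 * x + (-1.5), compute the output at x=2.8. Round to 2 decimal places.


y = 4.4 * 2.8 + (-1.5)
= 12.32 + (-1.5)
= 10.82

10.82


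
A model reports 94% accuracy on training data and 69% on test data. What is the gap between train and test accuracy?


Gap = train_accuracy - test_accuracy
= 94 - 69
= 25%
This large gap strongly indicates overfitting.

25


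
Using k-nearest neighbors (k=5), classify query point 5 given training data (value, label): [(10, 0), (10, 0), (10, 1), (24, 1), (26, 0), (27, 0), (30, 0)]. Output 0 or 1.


Distances from query 5:
Point 10 (class 0): distance = 5
Point 10 (class 0): distance = 5
Point 10 (class 1): distance = 5
Point 24 (class 1): distance = 19
Point 26 (class 0): distance = 21
K=5 nearest neighbors: classes = [0, 0, 1, 1, 0]
Votes for class 1: 2 / 5
Majority vote => class 0

0


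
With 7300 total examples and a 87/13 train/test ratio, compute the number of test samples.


Train samples = 7300 * 87% = 6351
Test samples = 7300 - 6351
= 949

949


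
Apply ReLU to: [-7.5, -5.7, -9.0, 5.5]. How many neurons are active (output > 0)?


ReLU(x) = max(0, x) for each element:
ReLU(-7.5) = 0
ReLU(-5.7) = 0
ReLU(-9.0) = 0
ReLU(5.5) = 5.5
Active neurons (>0): 1

1


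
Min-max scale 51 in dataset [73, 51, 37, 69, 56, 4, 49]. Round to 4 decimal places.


Min = 4, Max = 73
Range = 73 - 4 = 69
Scaled = (x - min) / (max - min)
= (51 - 4) / 69
= 47 / 69
= 0.6812

0.6812


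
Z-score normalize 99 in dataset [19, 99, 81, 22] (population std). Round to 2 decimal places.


Mean = (19 + 99 + 81 + 22) / 4 = 55.25
Variance = sum((x_i - mean)^2) / n = 1249.1875
Std = sqrt(1249.1875) = 35.3438
Z = (x - mean) / std
= (99 - 55.25) / 35.3438
= 43.75 / 35.3438
= 1.24

1.24


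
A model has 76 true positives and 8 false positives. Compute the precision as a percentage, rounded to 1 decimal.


Precision = TP / (TP + FP) * 100
= 76 / (76 + 8)
= 76 / 84
= 0.9048
= 90.5%

90.5


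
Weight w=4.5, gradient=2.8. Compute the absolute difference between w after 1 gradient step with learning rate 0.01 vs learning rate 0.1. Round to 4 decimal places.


With lr=0.01: w_new = 4.5 - 0.01 * 2.8 = 4.472
With lr=0.1: w_new = 4.5 - 0.1 * 2.8 = 4.22
Absolute difference = |4.472 - 4.22|
= 0.2520

0.2520


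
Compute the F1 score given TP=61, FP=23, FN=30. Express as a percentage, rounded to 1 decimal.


Precision = TP / (TP + FP) = 61 / 84 = 0.7262
Recall = TP / (TP + FN) = 61 / 91 = 0.6703
F1 = 2 * P * R / (P + R)
= 2 * 0.7262 * 0.6703 / (0.7262 + 0.6703)
= 0.9736 / 1.3965
= 0.6971
As percentage: 69.7%

69.7


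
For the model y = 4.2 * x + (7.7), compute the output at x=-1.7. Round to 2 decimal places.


y = 4.2 * -1.7 + (7.7)
= -7.14 + (7.7)
= 0.56

0.56


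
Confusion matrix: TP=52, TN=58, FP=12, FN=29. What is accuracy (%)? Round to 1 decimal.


Accuracy = (TP + TN) / (TP + TN + FP + FN) * 100
= (52 + 58) / (52 + 58 + 12 + 29)
= 110 / 151
= 0.7285
= 72.8%

72.8


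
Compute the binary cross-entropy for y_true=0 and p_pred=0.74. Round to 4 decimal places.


For y=0: Loss = -log(1-p)
= -log(1 - 0.74)
= -log(0.26)
= -(-1.3471)
= 1.3471

1.3471


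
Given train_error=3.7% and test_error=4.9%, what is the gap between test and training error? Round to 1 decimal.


Generalization gap = test_error - train_error
= 4.9 - 3.7
= 1.2%
A small gap suggests good generalization.

1.2


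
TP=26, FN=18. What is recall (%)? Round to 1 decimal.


Recall = TP / (TP + FN) * 100
= 26 / (26 + 18)
= 26 / 44
= 0.5909
= 59.1%

59.1


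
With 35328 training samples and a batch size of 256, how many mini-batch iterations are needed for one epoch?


Iterations per epoch = dataset_size / batch_size
= 35328 / 256
= 138

138


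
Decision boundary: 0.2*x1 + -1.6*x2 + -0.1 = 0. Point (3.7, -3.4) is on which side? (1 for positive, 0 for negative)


Compute 0.2 * 3.7 + -1.6 * -3.4 + -0.1
= 0.74 + 5.44 + -0.1
= 6.08
Since 6.08 >= 0, the point is on the positive side.

1


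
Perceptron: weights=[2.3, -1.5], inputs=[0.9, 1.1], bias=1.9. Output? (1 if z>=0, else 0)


z = w . x + b
= 2.3*0.9 + -1.5*1.1 + 1.9
= 2.07 + -1.65 + 1.9
= 0.42 + 1.9
= 2.32
Since z = 2.32 >= 0, output = 1

1


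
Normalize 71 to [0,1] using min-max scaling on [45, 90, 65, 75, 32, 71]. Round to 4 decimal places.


Min = 32, Max = 90
Range = 90 - 32 = 58
Scaled = (x - min) / (max - min)
= (71 - 32) / 58
= 39 / 58
= 0.6724

0.6724


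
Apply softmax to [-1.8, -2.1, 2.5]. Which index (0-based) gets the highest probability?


Softmax is a monotonic transformation, so it preserves the argmax.
We need to find the index of the maximum logit.
Index 0: -1.8
Index 1: -2.1
Index 2: 2.5
Maximum logit = 2.5 at index 2

2


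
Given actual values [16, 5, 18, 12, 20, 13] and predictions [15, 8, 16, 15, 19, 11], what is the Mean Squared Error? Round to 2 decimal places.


Differences: [1, -3, 2, -3, 1, 2]
Squared errors: [1, 9, 4, 9, 1, 4]
Sum of squared errors = 28
MSE = 28 / 6 = 4.67

4.67


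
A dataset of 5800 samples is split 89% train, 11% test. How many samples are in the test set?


Train samples = 5800 * 89% = 5162
Test samples = 5800 - 5162
= 638

638


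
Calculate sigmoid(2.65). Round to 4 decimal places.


sigmoid(z) = 1 / (1 + exp(-z))
exp(-(2.65)) = exp(-2.65) = 0.0707
1 + 0.0707 = 1.0707
1 / 1.0707 = 0.9340

0.9340


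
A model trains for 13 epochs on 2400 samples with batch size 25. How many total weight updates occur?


Iterations per epoch = 2400 / 25 = 96
Total updates = iterations_per_epoch * epochs
= 96 * 13
= 1248

1248


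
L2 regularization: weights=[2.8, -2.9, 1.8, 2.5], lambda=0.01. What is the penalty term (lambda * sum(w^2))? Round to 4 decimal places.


Squaring each weight:
2.8^2 = 7.84
(-2.9)^2 = 8.41
1.8^2 = 3.24
2.5^2 = 6.25
Sum of squares = 25.74
Penalty = 0.01 * 25.74 = 0.2574

0.2574


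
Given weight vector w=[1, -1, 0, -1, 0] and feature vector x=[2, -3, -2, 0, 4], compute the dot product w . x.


Element-wise products:
1 * 2 = 2
-1 * -3 = 3
0 * -2 = 0
-1 * 0 = 0
0 * 4 = 0
Sum = 2 + 3 + 0 + 0 + 0
= 5

5


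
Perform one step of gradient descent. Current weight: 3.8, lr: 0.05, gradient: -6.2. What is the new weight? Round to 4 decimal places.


w_new = w_old - lr * gradient
= 3.8 - 0.05 * -6.2
= 3.8 - (-0.31)
= 4.1100

4.1100


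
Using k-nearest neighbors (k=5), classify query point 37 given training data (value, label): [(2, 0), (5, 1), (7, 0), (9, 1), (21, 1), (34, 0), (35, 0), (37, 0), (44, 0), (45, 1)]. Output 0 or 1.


Distances from query 37:
Point 37 (class 0): distance = 0
Point 35 (class 0): distance = 2
Point 34 (class 0): distance = 3
Point 44 (class 0): distance = 7
Point 45 (class 1): distance = 8
K=5 nearest neighbors: classes = [0, 0, 0, 0, 1]
Votes for class 1: 1 / 5
Majority vote => class 0

0


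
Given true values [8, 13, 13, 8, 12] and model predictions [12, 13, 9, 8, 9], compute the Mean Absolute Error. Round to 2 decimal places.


Absolute errors: [4, 0, 4, 0, 3]
Sum of absolute errors = 11
MAE = 11 / 5 = 2.20

2.20


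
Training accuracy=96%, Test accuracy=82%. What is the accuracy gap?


Gap = train_accuracy - test_accuracy
= 96 - 82
= 14%
This gap suggests the model is overfitting.

14


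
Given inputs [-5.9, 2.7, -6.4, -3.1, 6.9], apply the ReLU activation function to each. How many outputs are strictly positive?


ReLU(x) = max(0, x) for each element:
ReLU(-5.9) = 0
ReLU(2.7) = 2.7
ReLU(-6.4) = 0
ReLU(-3.1) = 0
ReLU(6.9) = 6.9
Active neurons (>0): 2

2


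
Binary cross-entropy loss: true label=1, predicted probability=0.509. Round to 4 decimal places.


For y=1: Loss = -log(p)
= -log(0.509)
= -(-0.6753)
= 0.6753

0.6753


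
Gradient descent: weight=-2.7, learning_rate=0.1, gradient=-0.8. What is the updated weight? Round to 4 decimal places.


w_new = w_old - lr * gradient
= -2.7 - 0.1 * -0.8
= -2.7 - (-0.08)
= -2.6200

-2.6200


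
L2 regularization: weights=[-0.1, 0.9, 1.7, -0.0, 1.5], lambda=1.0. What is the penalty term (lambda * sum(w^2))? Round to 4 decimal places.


Squaring each weight:
(-0.1)^2 = 0.01
0.9^2 = 0.81
1.7^2 = 2.89
(-0.0)^2 = 0.0
1.5^2 = 2.25
Sum of squares = 5.96
Penalty = 1.0 * 5.96 = 5.9600

5.9600


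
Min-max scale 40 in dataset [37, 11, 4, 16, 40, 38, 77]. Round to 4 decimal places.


Min = 4, Max = 77
Range = 77 - 4 = 73
Scaled = (x - min) / (max - min)
= (40 - 4) / 73
= 36 / 73
= 0.4932

0.4932


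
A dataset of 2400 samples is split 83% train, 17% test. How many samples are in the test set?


Train samples = 2400 * 83% = 1992
Test samples = 2400 - 1992
= 408

408


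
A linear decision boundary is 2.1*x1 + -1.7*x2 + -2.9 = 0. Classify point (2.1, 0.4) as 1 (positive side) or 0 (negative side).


Compute 2.1 * 2.1 + -1.7 * 0.4 + -2.9
= 4.41 + -0.68 + -2.9
= 0.83
Since 0.83 >= 0, the point is on the positive side.

1


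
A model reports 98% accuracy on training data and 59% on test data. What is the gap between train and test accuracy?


Gap = train_accuracy - test_accuracy
= 98 - 59
= 39%
This large gap strongly indicates overfitting.

39


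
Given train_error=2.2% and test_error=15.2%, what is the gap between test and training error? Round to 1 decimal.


Generalization gap = test_error - train_error
= 15.2 - 2.2
= 13.0%
A large gap suggests overfitting.

13.0


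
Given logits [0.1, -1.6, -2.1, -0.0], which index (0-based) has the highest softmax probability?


Softmax is a monotonic transformation, so it preserves the argmax.
We need to find the index of the maximum logit.
Index 0: 0.1
Index 1: -1.6
Index 2: -2.1
Index 3: -0.0
Maximum logit = 0.1 at index 0

0


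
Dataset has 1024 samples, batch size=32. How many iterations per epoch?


Iterations per epoch = dataset_size / batch_size
= 1024 / 32
= 32

32


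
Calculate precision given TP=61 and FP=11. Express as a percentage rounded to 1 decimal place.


Precision = TP / (TP + FP) * 100
= 61 / (61 + 11)
= 61 / 72
= 0.8472
= 84.7%

84.7


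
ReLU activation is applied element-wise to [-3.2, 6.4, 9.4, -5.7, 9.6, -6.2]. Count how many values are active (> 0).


ReLU(x) = max(0, x) for each element:
ReLU(-3.2) = 0
ReLU(6.4) = 6.4
ReLU(9.4) = 9.4
ReLU(-5.7) = 0
ReLU(9.6) = 9.6
ReLU(-6.2) = 0
Active neurons (>0): 3

3


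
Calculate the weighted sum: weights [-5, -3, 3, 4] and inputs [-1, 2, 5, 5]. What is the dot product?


Element-wise products:
-5 * -1 = 5
-3 * 2 = -6
3 * 5 = 15
4 * 5 = 20
Sum = 5 + -6 + 15 + 20
= 34

34


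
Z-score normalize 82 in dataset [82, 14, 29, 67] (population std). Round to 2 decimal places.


Mean = (82 + 14 + 29 + 67) / 4 = 48.0
Variance = sum((x_i - mean)^2) / n = 758.5
Std = sqrt(758.5) = 27.5409
Z = (x - mean) / std
= (82 - 48.0) / 27.5409
= 34.0 / 27.5409
= 1.23

1.23


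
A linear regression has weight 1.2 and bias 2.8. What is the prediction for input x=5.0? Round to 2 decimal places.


y = 1.2 * 5.0 + (2.8)
= 6.0 + (2.8)
= 8.80

8.80


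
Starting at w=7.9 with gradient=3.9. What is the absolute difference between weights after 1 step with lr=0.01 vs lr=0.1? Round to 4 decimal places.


With lr=0.01: w_new = 7.9 - 0.01 * 3.9 = 7.861
With lr=0.1: w_new = 7.9 - 0.1 * 3.9 = 7.51
Absolute difference = |7.861 - 7.51|
= 0.3510

0.3510


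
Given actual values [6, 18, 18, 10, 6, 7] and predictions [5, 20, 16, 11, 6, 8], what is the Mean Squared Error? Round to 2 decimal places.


Differences: [1, -2, 2, -1, 0, -1]
Squared errors: [1, 4, 4, 1, 0, 1]
Sum of squared errors = 11
MSE = 11 / 6 = 1.83

1.83


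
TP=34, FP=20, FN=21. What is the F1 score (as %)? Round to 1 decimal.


Precision = TP / (TP + FP) = 34 / 54 = 0.6296
Recall = TP / (TP + FN) = 34 / 55 = 0.6182
F1 = 2 * P * R / (P + R)
= 2 * 0.6296 * 0.6182 / (0.6296 + 0.6182)
= 0.7785 / 1.2478
= 0.6239
As percentage: 62.4%

62.4


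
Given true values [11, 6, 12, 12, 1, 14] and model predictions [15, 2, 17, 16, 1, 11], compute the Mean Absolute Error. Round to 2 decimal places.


Absolute errors: [4, 4, 5, 4, 0, 3]
Sum of absolute errors = 20
MAE = 20 / 6 = 3.33

3.33


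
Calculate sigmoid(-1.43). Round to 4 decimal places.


sigmoid(z) = 1 / (1 + exp(-z))
exp(-(-1.43)) = exp(1.43) = 4.1787
1 + 4.1787 = 5.1787
1 / 5.1787 = 0.1931

0.1931


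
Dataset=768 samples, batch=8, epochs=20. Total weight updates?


Iterations per epoch = 768 / 8 = 96
Total updates = iterations_per_epoch * epochs
= 96 * 20
= 1920

1920


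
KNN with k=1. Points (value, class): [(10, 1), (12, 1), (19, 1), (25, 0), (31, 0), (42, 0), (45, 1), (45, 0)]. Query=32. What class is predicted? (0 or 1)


Distances from query 32:
Point 31 (class 0): distance = 1
K=1 nearest neighbors: classes = [0]
Votes for class 1: 0 / 1
Majority vote => class 0

0


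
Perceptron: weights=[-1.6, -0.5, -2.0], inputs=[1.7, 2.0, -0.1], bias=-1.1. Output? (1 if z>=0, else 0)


z = w . x + b
= -1.6*1.7 + -0.5*2.0 + -2.0*-0.1 + -1.1
= -2.72 + -1.0 + 0.2 + -1.1
= -3.52 + -1.1
= -4.62
Since z = -4.62 < 0, output = 0

0


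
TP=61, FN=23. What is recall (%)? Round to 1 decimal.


Recall = TP / (TP + FN) * 100
= 61 / (61 + 23)
= 61 / 84
= 0.7262
= 72.6%

72.6


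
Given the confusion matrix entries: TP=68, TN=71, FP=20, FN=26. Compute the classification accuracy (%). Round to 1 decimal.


Accuracy = (TP + TN) / (TP + TN + FP + FN) * 100
= (68 + 71) / (68 + 71 + 20 + 26)
= 139 / 185
= 0.7514
= 75.1%

75.1


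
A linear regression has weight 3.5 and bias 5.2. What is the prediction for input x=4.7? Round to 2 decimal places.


y = 3.5 * 4.7 + (5.2)
= 16.45 + (5.2)
= 21.65

21.65


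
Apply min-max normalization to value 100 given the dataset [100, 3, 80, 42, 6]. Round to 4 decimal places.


Min = 3, Max = 100
Range = 100 - 3 = 97
Scaled = (x - min) / (max - min)
= (100 - 3) / 97
= 97 / 97
= 1.0000

1.0000


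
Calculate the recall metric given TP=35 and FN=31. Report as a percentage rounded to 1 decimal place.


Recall = TP / (TP + FN) * 100
= 35 / (35 + 31)
= 35 / 66
= 0.5303
= 53.0%

53.0


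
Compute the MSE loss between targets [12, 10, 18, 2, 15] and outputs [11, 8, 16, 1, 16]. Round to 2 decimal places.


Differences: [1, 2, 2, 1, -1]
Squared errors: [1, 4, 4, 1, 1]
Sum of squared errors = 11
MSE = 11 / 5 = 2.20

2.20


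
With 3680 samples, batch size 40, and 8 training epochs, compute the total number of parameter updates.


Iterations per epoch = 3680 / 40 = 92
Total updates = iterations_per_epoch * epochs
= 92 * 8
= 736

736


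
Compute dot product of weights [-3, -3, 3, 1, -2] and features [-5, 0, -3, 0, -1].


Element-wise products:
-3 * -5 = 15
-3 * 0 = 0
3 * -3 = -9
1 * 0 = 0
-2 * -1 = 2
Sum = 15 + 0 + -9 + 0 + 2
= 8

8


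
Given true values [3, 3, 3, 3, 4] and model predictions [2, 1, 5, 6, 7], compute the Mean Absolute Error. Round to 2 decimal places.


Absolute errors: [1, 2, 2, 3, 3]
Sum of absolute errors = 11
MAE = 11 / 5 = 2.20

2.20


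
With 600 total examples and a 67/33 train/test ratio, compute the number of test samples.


Train samples = 600 * 67% = 402
Test samples = 600 - 402
= 198

198


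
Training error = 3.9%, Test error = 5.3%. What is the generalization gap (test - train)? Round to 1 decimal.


Generalization gap = test_error - train_error
= 5.3 - 3.9
= 1.4%
A small gap suggests good generalization.

1.4


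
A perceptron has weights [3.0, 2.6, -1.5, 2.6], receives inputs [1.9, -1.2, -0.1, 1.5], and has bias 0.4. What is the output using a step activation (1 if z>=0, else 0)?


z = w . x + b
= 3.0*1.9 + 2.6*-1.2 + -1.5*-0.1 + 2.6*1.5 + 0.4
= 5.7 + -3.12 + 0.15 + 3.9 + 0.4
= 6.63 + 0.4
= 7.03
Since z = 7.03 >= 0, output = 1

1


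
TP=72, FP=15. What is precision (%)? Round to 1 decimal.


Precision = TP / (TP + FP) * 100
= 72 / (72 + 15)
= 72 / 87
= 0.8276
= 82.8%

82.8


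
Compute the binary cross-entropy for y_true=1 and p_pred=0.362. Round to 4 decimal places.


For y=1: Loss = -log(p)
= -log(0.362)
= -(-1.0161)
= 1.0161

1.0161


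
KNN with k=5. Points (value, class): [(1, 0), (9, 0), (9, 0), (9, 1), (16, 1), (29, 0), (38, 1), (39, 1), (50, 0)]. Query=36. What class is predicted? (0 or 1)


Distances from query 36:
Point 38 (class 1): distance = 2
Point 39 (class 1): distance = 3
Point 29 (class 0): distance = 7
Point 50 (class 0): distance = 14
Point 16 (class 1): distance = 20
K=5 nearest neighbors: classes = [1, 1, 0, 0, 1]
Votes for class 1: 3 / 5
Majority vote => class 1

1


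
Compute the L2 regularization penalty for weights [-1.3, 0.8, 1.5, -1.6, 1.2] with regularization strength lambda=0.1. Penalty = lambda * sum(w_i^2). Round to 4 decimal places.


Squaring each weight:
(-1.3)^2 = 1.69
0.8^2 = 0.64
1.5^2 = 2.25
(-1.6)^2 = 2.56
1.2^2 = 1.44
Sum of squares = 8.58
Penalty = 0.1 * 8.58 = 0.8580

0.8580


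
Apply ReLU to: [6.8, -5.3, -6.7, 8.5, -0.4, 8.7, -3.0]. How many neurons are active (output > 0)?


ReLU(x) = max(0, x) for each element:
ReLU(6.8) = 6.8
ReLU(-5.3) = 0
ReLU(-6.7) = 0
ReLU(8.5) = 8.5
ReLU(-0.4) = 0
ReLU(8.7) = 8.7
ReLU(-3.0) = 0
Active neurons (>0): 3

3


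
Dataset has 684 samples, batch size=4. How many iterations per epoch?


Iterations per epoch = dataset_size / batch_size
= 684 / 4
= 171

171


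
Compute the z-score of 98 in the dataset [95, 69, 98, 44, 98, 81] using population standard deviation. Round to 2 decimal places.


Mean = (95 + 69 + 98 + 44 + 98 + 81) / 6 = 80.8333
Variance = sum((x_i - mean)^2) / n = 381.1389
Std = sqrt(381.1389) = 19.5228
Z = (x - mean) / std
= (98 - 80.8333) / 19.5228
= 17.1667 / 19.5228
= 0.88

0.88


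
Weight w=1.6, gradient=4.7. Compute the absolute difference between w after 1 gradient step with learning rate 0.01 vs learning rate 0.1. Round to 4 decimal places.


With lr=0.01: w_new = 1.6 - 0.01 * 4.7 = 1.553
With lr=0.1: w_new = 1.6 - 0.1 * 4.7 = 1.13
Absolute difference = |1.553 - 1.13|
= 0.4230

0.4230


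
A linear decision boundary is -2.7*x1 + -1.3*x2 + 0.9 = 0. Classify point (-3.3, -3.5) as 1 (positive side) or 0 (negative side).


Compute -2.7 * -3.3 + -1.3 * -3.5 + 0.9
= 8.91 + 4.55 + 0.9
= 14.36
Since 14.36 >= 0, the point is on the positive side.

1


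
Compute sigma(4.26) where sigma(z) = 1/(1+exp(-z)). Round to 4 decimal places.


sigmoid(z) = 1 / (1 + exp(-z))
exp(-(4.26)) = exp(-4.26) = 0.0141
1 + 0.0141 = 1.0141
1 / 1.0141 = 0.9861

0.9861


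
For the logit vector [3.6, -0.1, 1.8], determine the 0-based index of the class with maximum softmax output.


Softmax is a monotonic transformation, so it preserves the argmax.
We need to find the index of the maximum logit.
Index 0: 3.6
Index 1: -0.1
Index 2: 1.8
Maximum logit = 3.6 at index 0

0


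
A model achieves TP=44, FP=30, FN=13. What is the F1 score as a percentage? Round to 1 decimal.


Precision = TP / (TP + FP) = 44 / 74 = 0.5946
Recall = TP / (TP + FN) = 44 / 57 = 0.7719
F1 = 2 * P * R / (P + R)
= 2 * 0.5946 * 0.7719 / (0.5946 + 0.7719)
= 0.918 / 1.3665
= 0.6718
As percentage: 67.2%

67.2


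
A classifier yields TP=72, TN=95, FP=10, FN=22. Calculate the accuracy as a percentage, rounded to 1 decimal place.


Accuracy = (TP + TN) / (TP + TN + FP + FN) * 100
= (72 + 95) / (72 + 95 + 10 + 22)
= 167 / 199
= 0.8392
= 83.9%

83.9


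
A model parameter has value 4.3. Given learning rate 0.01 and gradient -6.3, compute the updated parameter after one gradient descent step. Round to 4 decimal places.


w_new = w_old - lr * gradient
= 4.3 - 0.01 * -6.3
= 4.3 - (-0.063)
= 4.3630

4.3630


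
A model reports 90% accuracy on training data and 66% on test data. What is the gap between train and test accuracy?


Gap = train_accuracy - test_accuracy
= 90 - 66
= 24%
This large gap strongly indicates overfitting.

24


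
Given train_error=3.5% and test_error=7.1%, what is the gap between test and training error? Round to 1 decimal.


Generalization gap = test_error - train_error
= 7.1 - 3.5
= 3.6%
A moderate gap.

3.6


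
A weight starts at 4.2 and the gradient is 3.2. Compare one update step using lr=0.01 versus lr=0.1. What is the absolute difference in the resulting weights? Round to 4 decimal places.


With lr=0.01: w_new = 4.2 - 0.01 * 3.2 = 4.168
With lr=0.1: w_new = 4.2 - 0.1 * 3.2 = 3.88
Absolute difference = |4.168 - 3.88|
= 0.2880

0.2880


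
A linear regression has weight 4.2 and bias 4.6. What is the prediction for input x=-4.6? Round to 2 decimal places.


y = 4.2 * -4.6 + (4.6)
= -19.32 + (4.6)
= -14.72

-14.72


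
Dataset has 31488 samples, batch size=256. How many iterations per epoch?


Iterations per epoch = dataset_size / batch_size
= 31488 / 256
= 123

123


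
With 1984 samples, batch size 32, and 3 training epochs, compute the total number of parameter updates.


Iterations per epoch = 1984 / 32 = 62
Total updates = iterations_per_epoch * epochs
= 62 * 3
= 186

186


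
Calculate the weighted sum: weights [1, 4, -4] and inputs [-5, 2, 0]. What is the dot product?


Element-wise products:
1 * -5 = -5
4 * 2 = 8
-4 * 0 = 0
Sum = -5 + 8 + 0
= 3

3


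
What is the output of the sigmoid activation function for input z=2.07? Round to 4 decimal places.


sigmoid(z) = 1 / (1 + exp(-z))
exp(-(2.07)) = exp(-2.07) = 0.1262
1 + 0.1262 = 1.1262
1 / 1.1262 = 0.8880

0.8880


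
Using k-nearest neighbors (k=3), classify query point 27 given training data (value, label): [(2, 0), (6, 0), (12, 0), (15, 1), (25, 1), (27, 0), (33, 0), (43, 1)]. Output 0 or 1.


Distances from query 27:
Point 27 (class 0): distance = 0
Point 25 (class 1): distance = 2
Point 33 (class 0): distance = 6
K=3 nearest neighbors: classes = [0, 1, 0]
Votes for class 1: 1 / 3
Majority vote => class 0

0


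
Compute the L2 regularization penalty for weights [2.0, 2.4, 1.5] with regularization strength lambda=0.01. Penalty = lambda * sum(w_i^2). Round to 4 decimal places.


Squaring each weight:
2.0^2 = 4.0
2.4^2 = 5.76
1.5^2 = 2.25
Sum of squares = 12.01
Penalty = 0.01 * 12.01 = 0.1201

0.1201


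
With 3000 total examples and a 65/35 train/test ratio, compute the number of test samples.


Train samples = 3000 * 65% = 1950
Test samples = 3000 - 1950
= 1050

1050


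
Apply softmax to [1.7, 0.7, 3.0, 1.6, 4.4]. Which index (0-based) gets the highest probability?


Softmax is a monotonic transformation, so it preserves the argmax.
We need to find the index of the maximum logit.
Index 0: 1.7
Index 1: 0.7
Index 2: 3.0
Index 3: 1.6
Index 4: 4.4
Maximum logit = 4.4 at index 4

4


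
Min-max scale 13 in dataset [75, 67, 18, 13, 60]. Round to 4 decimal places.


Min = 13, Max = 75
Range = 75 - 13 = 62
Scaled = (x - min) / (max - min)
= (13 - 13) / 62
= 0 / 62
= 0.0000

0.0000


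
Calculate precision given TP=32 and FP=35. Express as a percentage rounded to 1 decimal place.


Precision = TP / (TP + FP) * 100
= 32 / (32 + 35)
= 32 / 67
= 0.4776
= 47.8%

47.8


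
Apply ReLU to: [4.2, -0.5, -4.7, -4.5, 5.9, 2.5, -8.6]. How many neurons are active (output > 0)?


ReLU(x) = max(0, x) for each element:
ReLU(4.2) = 4.2
ReLU(-0.5) = 0
ReLU(-4.7) = 0
ReLU(-4.5) = 0
ReLU(5.9) = 5.9
ReLU(2.5) = 2.5
ReLU(-8.6) = 0
Active neurons (>0): 3

3


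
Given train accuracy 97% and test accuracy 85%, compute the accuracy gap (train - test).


Gap = train_accuracy - test_accuracy
= 97 - 85
= 12%
This gap suggests the model is overfitting.

12


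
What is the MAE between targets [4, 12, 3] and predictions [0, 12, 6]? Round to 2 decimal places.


Absolute errors: [4, 0, 3]
Sum of absolute errors = 7
MAE = 7 / 3 = 2.33

2.33


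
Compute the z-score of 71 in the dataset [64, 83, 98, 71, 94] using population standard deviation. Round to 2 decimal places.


Mean = (64 + 83 + 98 + 71 + 94) / 5 = 82.0
Variance = sum((x_i - mean)^2) / n = 169.2
Std = sqrt(169.2) = 13.0077
Z = (x - mean) / std
= (71 - 82.0) / 13.0077
= -11.0 / 13.0077
= -0.85

-0.85


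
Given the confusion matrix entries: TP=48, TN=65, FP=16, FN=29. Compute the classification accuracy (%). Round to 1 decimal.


Accuracy = (TP + TN) / (TP + TN + FP + FN) * 100
= (48 + 65) / (48 + 65 + 16 + 29)
= 113 / 158
= 0.7152
= 71.5%

71.5


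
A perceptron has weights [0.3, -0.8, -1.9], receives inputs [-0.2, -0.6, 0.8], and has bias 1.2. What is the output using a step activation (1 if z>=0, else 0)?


z = w . x + b
= 0.3*-0.2 + -0.8*-0.6 + -1.9*0.8 + 1.2
= -0.06 + 0.48 + -1.52 + 1.2
= -1.1 + 1.2
= 0.1
Since z = 0.1 >= 0, output = 1

1


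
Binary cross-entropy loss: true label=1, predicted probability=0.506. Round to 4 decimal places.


For y=1: Loss = -log(p)
= -log(0.506)
= -(-0.6812)
= 0.6812

0.6812


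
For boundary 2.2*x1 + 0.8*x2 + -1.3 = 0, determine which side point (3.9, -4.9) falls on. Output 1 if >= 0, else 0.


Compute 2.2 * 3.9 + 0.8 * -4.9 + -1.3
= 8.58 + -3.92 + -1.3
= 3.36
Since 3.36 >= 0, the point is on the positive side.

1


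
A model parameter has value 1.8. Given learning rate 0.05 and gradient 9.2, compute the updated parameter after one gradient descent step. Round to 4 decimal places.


w_new = w_old - lr * gradient
= 1.8 - 0.05 * 9.2
= 1.8 - (0.46)
= 1.3400

1.3400


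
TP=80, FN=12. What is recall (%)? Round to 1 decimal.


Recall = TP / (TP + FN) * 100
= 80 / (80 + 12)
= 80 / 92
= 0.8696
= 87.0%

87.0


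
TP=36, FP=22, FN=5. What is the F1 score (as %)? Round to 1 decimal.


Precision = TP / (TP + FP) = 36 / 58 = 0.6207
Recall = TP / (TP + FN) = 36 / 41 = 0.878
F1 = 2 * P * R / (P + R)
= 2 * 0.6207 * 0.878 / (0.6207 + 0.878)
= 1.09 / 1.4987
= 0.7273
As percentage: 72.7%

72.7


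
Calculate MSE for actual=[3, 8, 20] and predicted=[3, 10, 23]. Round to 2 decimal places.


Differences: [0, -2, -3]
Squared errors: [0, 4, 9]
Sum of squared errors = 13
MSE = 13 / 3 = 4.33

4.33


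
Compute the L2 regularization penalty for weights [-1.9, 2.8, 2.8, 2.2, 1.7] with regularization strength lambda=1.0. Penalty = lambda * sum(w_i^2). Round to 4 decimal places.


Squaring each weight:
(-1.9)^2 = 3.61
2.8^2 = 7.84
2.8^2 = 7.84
2.2^2 = 4.84
1.7^2 = 2.89
Sum of squares = 27.02
Penalty = 1.0 * 27.02 = 27.0200

27.0200


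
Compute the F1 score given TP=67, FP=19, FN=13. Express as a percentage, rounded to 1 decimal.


Precision = TP / (TP + FP) = 67 / 86 = 0.7791
Recall = TP / (TP + FN) = 67 / 80 = 0.8375
F1 = 2 * P * R / (P + R)
= 2 * 0.7791 * 0.8375 / (0.7791 + 0.8375)
= 1.3049 / 1.6166
= 0.8072
As percentage: 80.7%

80.7


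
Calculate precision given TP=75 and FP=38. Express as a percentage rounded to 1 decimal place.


Precision = TP / (TP + FP) * 100
= 75 / (75 + 38)
= 75 / 113
= 0.6637
= 66.4%

66.4


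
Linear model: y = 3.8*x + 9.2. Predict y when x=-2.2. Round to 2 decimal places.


y = 3.8 * -2.2 + (9.2)
= -8.36 + (9.2)
= 0.84

0.84


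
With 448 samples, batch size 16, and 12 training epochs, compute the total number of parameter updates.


Iterations per epoch = 448 / 16 = 28
Total updates = iterations_per_epoch * epochs
= 28 * 12
= 336

336


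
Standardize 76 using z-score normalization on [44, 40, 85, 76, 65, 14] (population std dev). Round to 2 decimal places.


Mean = (44 + 40 + 85 + 76 + 65 + 14) / 6 = 54.0
Variance = sum((x_i - mean)^2) / n = 577.0
Std = sqrt(577.0) = 24.0208
Z = (x - mean) / std
= (76 - 54.0) / 24.0208
= 22.0 / 24.0208
= 0.92

0.92


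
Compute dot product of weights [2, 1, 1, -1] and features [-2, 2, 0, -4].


Element-wise products:
2 * -2 = -4
1 * 2 = 2
1 * 0 = 0
-1 * -4 = 4
Sum = -4 + 2 + 0 + 4
= 2

2


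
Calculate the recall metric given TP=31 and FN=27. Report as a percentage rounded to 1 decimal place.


Recall = TP / (TP + FN) * 100
= 31 / (31 + 27)
= 31 / 58
= 0.5345
= 53.4%

53.4


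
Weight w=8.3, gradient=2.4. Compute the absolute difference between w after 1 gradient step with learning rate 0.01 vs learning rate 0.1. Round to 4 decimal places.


With lr=0.01: w_new = 8.3 - 0.01 * 2.4 = 8.276
With lr=0.1: w_new = 8.3 - 0.1 * 2.4 = 8.06
Absolute difference = |8.276 - 8.06|
= 0.2160

0.2160


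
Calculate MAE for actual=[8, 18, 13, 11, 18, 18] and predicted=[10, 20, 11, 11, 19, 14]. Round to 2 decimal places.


Absolute errors: [2, 2, 2, 0, 1, 4]
Sum of absolute errors = 11
MAE = 11 / 6 = 1.83

1.83


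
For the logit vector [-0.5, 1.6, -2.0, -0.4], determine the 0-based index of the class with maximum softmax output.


Softmax is a monotonic transformation, so it preserves the argmax.
We need to find the index of the maximum logit.
Index 0: -0.5
Index 1: 1.6
Index 2: -2.0
Index 3: -0.4
Maximum logit = 1.6 at index 1

1


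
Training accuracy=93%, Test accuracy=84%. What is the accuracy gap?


Gap = train_accuracy - test_accuracy
= 93 - 84
= 9%
This moderate gap may indicate mild overfitting.

9


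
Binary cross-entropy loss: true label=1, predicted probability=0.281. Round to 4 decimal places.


For y=1: Loss = -log(p)
= -log(0.281)
= -(-1.2694)
= 1.2694

1.2694


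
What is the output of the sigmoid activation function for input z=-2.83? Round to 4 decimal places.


sigmoid(z) = 1 / (1 + exp(-z))
exp(-(-2.83)) = exp(2.83) = 16.9455
1 + 16.9455 = 17.9455
1 / 17.9455 = 0.0557

0.0557


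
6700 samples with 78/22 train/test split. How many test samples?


Train samples = 6700 * 78% = 5226
Test samples = 6700 - 5226
= 1474

1474


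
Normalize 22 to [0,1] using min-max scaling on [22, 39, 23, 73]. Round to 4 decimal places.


Min = 22, Max = 73
Range = 73 - 22 = 51
Scaled = (x - min) / (max - min)
= (22 - 22) / 51
= 0 / 51
= 0.0000

0.0000


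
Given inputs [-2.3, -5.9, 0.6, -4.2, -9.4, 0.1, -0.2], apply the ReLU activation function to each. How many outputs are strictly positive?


ReLU(x) = max(0, x) for each element:
ReLU(-2.3) = 0
ReLU(-5.9) = 0
ReLU(0.6) = 0.6
ReLU(-4.2) = 0
ReLU(-9.4) = 0
ReLU(0.1) = 0.1
ReLU(-0.2) = 0
Active neurons (>0): 2

2


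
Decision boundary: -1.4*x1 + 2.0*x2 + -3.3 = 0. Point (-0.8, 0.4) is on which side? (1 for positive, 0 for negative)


Compute -1.4 * -0.8 + 2.0 * 0.4 + -3.3
= 1.12 + 0.8 + -3.3
= -1.38
Since -1.38 < 0, the point is on the negative side.

0


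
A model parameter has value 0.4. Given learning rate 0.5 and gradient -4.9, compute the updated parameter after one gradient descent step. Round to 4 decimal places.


w_new = w_old - lr * gradient
= 0.4 - 0.5 * -4.9
= 0.4 - (-2.45)
= 2.8500

2.8500


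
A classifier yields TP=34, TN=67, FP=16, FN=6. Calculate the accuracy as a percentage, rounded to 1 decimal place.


Accuracy = (TP + TN) / (TP + TN + FP + FN) * 100
= (34 + 67) / (34 + 67 + 16 + 6)
= 101 / 123
= 0.8211
= 82.1%

82.1


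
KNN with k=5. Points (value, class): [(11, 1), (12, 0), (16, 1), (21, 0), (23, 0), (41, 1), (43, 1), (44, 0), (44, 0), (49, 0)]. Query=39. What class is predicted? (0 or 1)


Distances from query 39:
Point 41 (class 1): distance = 2
Point 43 (class 1): distance = 4
Point 44 (class 0): distance = 5
Point 44 (class 0): distance = 5
Point 49 (class 0): distance = 10
K=5 nearest neighbors: classes = [1, 1, 0, 0, 0]
Votes for class 1: 2 / 5
Majority vote => class 0

0


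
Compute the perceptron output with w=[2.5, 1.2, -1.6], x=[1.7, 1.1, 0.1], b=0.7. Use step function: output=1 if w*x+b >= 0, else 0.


z = w . x + b
= 2.5*1.7 + 1.2*1.1 + -1.6*0.1 + 0.7
= 4.25 + 1.32 + -0.16 + 0.7
= 5.41 + 0.7
= 6.11
Since z = 6.11 >= 0, output = 1

1


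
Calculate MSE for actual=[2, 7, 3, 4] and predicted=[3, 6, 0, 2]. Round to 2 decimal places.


Differences: [-1, 1, 3, 2]
Squared errors: [1, 1, 9, 4]
Sum of squared errors = 15
MSE = 15 / 4 = 3.75

3.75


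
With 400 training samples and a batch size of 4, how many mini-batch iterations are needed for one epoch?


Iterations per epoch = dataset_size / batch_size
= 400 / 4
= 100

100


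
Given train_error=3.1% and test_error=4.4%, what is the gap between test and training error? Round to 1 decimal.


Generalization gap = test_error - train_error
= 4.4 - 3.1
= 1.3%
A small gap suggests good generalization.

1.3


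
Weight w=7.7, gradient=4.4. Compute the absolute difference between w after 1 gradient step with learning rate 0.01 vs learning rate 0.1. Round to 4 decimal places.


With lr=0.01: w_new = 7.7 - 0.01 * 4.4 = 7.656
With lr=0.1: w_new = 7.7 - 0.1 * 4.4 = 7.26
Absolute difference = |7.656 - 7.26|
= 0.3960

0.3960


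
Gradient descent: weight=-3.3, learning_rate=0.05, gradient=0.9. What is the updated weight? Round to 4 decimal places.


w_new = w_old - lr * gradient
= -3.3 - 0.05 * 0.9
= -3.3 - (0.045)
= -3.3450

-3.3450


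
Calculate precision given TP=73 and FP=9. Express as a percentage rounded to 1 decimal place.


Precision = TP / (TP + FP) * 100
= 73 / (73 + 9)
= 73 / 82
= 0.8902
= 89.0%

89.0


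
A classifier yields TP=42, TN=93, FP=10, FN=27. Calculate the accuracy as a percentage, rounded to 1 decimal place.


Accuracy = (TP + TN) / (TP + TN + FP + FN) * 100
= (42 + 93) / (42 + 93 + 10 + 27)
= 135 / 172
= 0.7849
= 78.5%

78.5


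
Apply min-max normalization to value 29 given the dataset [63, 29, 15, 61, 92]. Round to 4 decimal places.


Min = 15, Max = 92
Range = 92 - 15 = 77
Scaled = (x - min) / (max - min)
= (29 - 15) / 77
= 14 / 77
= 0.1818

0.1818


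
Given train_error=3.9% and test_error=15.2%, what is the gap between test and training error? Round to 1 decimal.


Generalization gap = test_error - train_error
= 15.2 - 3.9
= 11.3%
A large gap suggests overfitting.

11.3


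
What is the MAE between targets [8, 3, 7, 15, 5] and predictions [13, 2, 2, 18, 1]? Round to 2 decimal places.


Absolute errors: [5, 1, 5, 3, 4]
Sum of absolute errors = 18
MAE = 18 / 5 = 3.60

3.60


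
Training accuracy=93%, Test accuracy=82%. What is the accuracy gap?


Gap = train_accuracy - test_accuracy
= 93 - 82
= 11%
This gap suggests the model is overfitting.

11


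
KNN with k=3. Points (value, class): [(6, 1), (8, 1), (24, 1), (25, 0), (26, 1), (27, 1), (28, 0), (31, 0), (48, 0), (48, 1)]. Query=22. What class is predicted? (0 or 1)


Distances from query 22:
Point 24 (class 1): distance = 2
Point 25 (class 0): distance = 3
Point 26 (class 1): distance = 4
K=3 nearest neighbors: classes = [1, 0, 1]
Votes for class 1: 2 / 3
Majority vote => class 1

1


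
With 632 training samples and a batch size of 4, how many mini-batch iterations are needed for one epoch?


Iterations per epoch = dataset_size / batch_size
= 632 / 4
= 158

158


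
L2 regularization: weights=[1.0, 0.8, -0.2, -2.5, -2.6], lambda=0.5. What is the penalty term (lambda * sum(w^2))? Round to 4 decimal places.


Squaring each weight:
1.0^2 = 1.0
0.8^2 = 0.64
(-0.2)^2 = 0.04
(-2.5)^2 = 6.25
(-2.6)^2 = 6.76
Sum of squares = 14.69
Penalty = 0.5 * 14.69 = 7.3450

7.3450


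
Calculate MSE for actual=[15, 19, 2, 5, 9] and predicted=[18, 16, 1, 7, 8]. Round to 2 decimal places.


Differences: [-3, 3, 1, -2, 1]
Squared errors: [9, 9, 1, 4, 1]
Sum of squared errors = 24
MSE = 24 / 5 = 4.80

4.80


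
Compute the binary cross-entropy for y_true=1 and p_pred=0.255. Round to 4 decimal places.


For y=1: Loss = -log(p)
= -log(0.255)
= -(-1.3665)
= 1.3665

1.3665


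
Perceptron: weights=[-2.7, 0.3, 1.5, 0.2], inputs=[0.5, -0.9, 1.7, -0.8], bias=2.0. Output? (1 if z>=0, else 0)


z = w . x + b
= -2.7*0.5 + 0.3*-0.9 + 1.5*1.7 + 0.2*-0.8 + 2.0
= -1.35 + -0.27 + 2.55 + -0.16 + 2.0
= 0.77 + 2.0
= 2.77
Since z = 2.77 >= 0, output = 1

1


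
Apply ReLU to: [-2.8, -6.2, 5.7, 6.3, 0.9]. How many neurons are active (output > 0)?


ReLU(x) = max(0, x) for each element:
ReLU(-2.8) = 0
ReLU(-6.2) = 0
ReLU(5.7) = 5.7
ReLU(6.3) = 6.3
ReLU(0.9) = 0.9
Active neurons (>0): 3

3


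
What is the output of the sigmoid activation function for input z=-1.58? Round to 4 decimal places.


sigmoid(z) = 1 / (1 + exp(-z))
exp(-(-1.58)) = exp(1.58) = 4.855
1 + 4.855 = 5.855
1 / 5.855 = 0.1708

0.1708


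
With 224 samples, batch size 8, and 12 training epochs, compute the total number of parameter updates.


Iterations per epoch = 224 / 8 = 28
Total updates = iterations_per_epoch * epochs
= 28 * 12
= 336

336


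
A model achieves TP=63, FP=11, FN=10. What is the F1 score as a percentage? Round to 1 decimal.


Precision = TP / (TP + FP) = 63 / 74 = 0.8514
Recall = TP / (TP + FN) = 63 / 73 = 0.863
F1 = 2 * P * R / (P + R)
= 2 * 0.8514 * 0.863 / (0.8514 + 0.863)
= 1.4695 / 1.7144
= 0.8571
As percentage: 85.7%

85.7
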